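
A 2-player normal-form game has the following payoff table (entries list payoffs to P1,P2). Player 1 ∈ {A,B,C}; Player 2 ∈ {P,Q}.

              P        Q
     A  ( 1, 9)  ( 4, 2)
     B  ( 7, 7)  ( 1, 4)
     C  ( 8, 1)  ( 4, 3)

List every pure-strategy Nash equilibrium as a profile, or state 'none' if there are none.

(A,P): not NE [P1→C gives 8>1]
(A,Q): not NE [P2→P gives 9>2]
(B,P): not NE [P1→C gives 8>7]
(B,Q): not NE [P1→C gives 4>1; P2→P gives 7>4]
(C,P): not NE [P2→Q gives 3>1]
(C,Q): NE

PSNE = {(C,Q)}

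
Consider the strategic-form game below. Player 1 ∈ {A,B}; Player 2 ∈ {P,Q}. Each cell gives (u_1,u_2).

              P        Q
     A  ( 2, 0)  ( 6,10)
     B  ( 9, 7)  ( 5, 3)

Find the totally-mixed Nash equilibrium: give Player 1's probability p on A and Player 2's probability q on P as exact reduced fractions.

P1 indiff ⇒ q·2+(1-q)·6 = q·9+(1-q)·5 ⇒ q(-7) = (1-q)(-1) ⇒ q = 1/8
P2 indiff ⇒ p·0+(1-p)·7 = p·10+(1-p)·3 ⇒ p(-10) = (1-p)(-4) ⇒ p = 2/7

P1 mixes 2/7 on A; P2 mixes 1/8 on P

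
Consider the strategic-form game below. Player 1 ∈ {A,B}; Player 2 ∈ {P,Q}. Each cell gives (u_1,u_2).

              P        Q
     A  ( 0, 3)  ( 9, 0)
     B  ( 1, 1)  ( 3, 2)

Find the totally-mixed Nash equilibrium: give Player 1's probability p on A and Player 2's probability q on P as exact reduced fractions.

P1 indiff ⇒ q·0+(1-q)·9 = q·1+(1-q)·3 ⇒ q(-1) = (1-q)(-6) ⇒ q = 6/7
P2 indiff ⇒ p·3+(1-p)·1 = p·0+(1-p)·2 ⇒ p(3) = (1-p)(1) ⇒ p = 1/4

p=1/4, q=6/7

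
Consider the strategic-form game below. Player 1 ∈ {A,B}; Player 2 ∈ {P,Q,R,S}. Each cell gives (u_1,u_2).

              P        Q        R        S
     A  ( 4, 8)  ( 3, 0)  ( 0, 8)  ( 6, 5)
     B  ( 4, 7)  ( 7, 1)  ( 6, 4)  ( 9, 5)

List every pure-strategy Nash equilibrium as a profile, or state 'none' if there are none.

(A,P): NE
(A,Q): not NE [P1→B gives 7>3; P2→R gives 8>0]
(A,R): not NE [P1→B gives 6>0]
(A,S): not NE [P1→B gives 9>6; P2→R gives 8>5]
(B,P): NE
(B,Q): not NE [P2→P gives 7>1]
(B,R): not NE [P2→P gives 7>4]
(B,S): not NE [P2→P gives 7>5]

NE set: (A,P), (B,P)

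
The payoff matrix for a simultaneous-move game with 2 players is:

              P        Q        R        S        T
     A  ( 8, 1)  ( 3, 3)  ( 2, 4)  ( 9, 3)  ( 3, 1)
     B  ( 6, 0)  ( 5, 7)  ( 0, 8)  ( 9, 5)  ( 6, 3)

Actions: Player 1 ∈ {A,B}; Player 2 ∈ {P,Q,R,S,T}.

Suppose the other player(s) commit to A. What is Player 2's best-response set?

P2 best: {R}

u_2(P vs A) = 1
u_2(Q vs A) = 3
u_2(R vs A) = 4
u_2(S vs A) = 3
u_2(T vs A) = 1
max payoff 4 at {R}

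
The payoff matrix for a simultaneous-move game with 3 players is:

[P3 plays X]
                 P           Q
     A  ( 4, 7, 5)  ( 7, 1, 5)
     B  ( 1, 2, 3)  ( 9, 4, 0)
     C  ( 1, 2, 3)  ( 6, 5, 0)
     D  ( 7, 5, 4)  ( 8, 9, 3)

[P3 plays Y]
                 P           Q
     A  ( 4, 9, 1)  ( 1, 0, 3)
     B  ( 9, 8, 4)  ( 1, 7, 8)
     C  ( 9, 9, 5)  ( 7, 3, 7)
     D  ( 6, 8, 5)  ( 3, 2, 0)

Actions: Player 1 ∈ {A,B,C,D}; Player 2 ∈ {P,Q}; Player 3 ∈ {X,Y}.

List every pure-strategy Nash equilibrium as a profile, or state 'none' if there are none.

(A,P,X): not NE [P1→D gives 7>4]
(A,P,Y): not NE [P1→C gives 9>4; P3→X gives 5>1]
(A,Q,X): not NE [P1→B gives 9>7; P2→P gives 7>1]
(A,Q,Y): not NE [P1→C gives 7>1; P2→P gives 9>0; P3→X gives 5>3]
(B,P,X): not NE [P1→D gives 7>1; P2→Q gives 4>2; P3→Y gives 4>3]
(B,P,Y): NE
(B,Q,X): not NE [P3→Y gives 8>0]
(B,Q,Y): not NE [P1→C gives 7>1; P2→P gives 8>7]
(C,P,X): not NE [P1→D gives 7>1; P2→Q gives 5>2; P3→Y gives 5>3]
(C,P,Y): NE
(C,Q,X): not NE [P1→B gives 9>6; P3→Y gives 7>0]
(C,Q,Y): not NE [P2→P gives 9>3]
(D,P,X): not NE [P2→Q gives 9>5; P3→Y gives 5>4]
(D,P,Y): not NE [P1→C gives 9>6]
(D,Q,X): not NE [P1→B gives 9>8]
(D,Q,Y): not NE [P1→C gives 7>3; P2→P gives 8>2; P3→X gives 3>0]

NE set: (B,P,Y), (C,P,Y)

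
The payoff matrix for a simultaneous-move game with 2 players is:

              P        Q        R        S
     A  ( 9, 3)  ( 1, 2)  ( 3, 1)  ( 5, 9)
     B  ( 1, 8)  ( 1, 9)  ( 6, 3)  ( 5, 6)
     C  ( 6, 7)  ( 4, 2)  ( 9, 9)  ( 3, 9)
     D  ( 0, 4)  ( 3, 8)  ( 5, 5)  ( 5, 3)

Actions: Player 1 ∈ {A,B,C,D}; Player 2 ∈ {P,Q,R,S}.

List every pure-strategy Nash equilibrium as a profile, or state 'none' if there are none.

Nash profiles: (A,S), (C,R)

(A,P): not NE [P2→S gives 9>3]
(A,Q): not NE [P1→C gives 4>1; P2→S gives 9>2]
(A,R): not NE [P1→C gives 9>3; P2→S gives 9>1]
(A,S): NE
(B,P): not NE [P1→A gives 9>1; P2→Q gives 9>8]
(B,Q): not NE [P1→C gives 4>1]
(B,R): not NE [P1→C gives 9>6; P2→Q gives 9>3]
(B,S): not NE [P2→Q gives 9>6]
(C,P): not NE [P1→A gives 9>6; P2→S gives 9>7]
(C,Q): not NE [P2→S gives 9>2]
(C,R): NE
(C,S): not NE [P1→D gives 5>3]
(D,P): not NE [P1→A gives 9>0; P2→Q gives 8>4]
(D,Q): not NE [P1→C gives 4>3]
(D,R): not NE [P1→C gives 9>5; P2→Q gives 8>5]
(D,S): not NE [P2→Q gives 8>3]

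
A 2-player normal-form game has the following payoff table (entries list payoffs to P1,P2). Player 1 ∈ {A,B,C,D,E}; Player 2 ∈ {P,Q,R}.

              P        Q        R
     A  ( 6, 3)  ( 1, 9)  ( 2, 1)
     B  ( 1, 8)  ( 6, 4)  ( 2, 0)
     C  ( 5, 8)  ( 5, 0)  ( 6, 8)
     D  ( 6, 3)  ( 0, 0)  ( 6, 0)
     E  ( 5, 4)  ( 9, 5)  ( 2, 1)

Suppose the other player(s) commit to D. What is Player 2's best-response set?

u_2(P vs D) = 3
u_2(Q vs D) = 0
u_2(R vs D) = 0
max payoff 3 at {P}

BR_2 = {P}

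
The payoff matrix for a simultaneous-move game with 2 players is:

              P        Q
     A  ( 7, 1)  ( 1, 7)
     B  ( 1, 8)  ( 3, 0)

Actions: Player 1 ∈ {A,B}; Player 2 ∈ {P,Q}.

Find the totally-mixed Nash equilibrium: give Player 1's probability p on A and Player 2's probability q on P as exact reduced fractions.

P1 indiff ⇒ q·7+(1-q)·1 = q·1+(1-q)·3 ⇒ q(6) = (1-q)(2) ⇒ q = 1/4
P2 indiff ⇒ p·1+(1-p)·8 = p·7+(1-p)·0 ⇒ p(-6) = (1-p)(-8) ⇒ p = 4/7

(p,q) = (4/7, 1/4)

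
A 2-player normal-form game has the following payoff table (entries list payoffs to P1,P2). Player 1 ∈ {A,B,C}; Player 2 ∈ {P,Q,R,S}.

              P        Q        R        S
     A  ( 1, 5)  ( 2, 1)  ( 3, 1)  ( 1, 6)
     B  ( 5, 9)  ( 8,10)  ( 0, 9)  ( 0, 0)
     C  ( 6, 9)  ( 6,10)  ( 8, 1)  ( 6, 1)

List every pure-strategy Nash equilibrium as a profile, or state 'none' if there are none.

(A,P): not NE [P1→C gives 6>1; P2→S gives 6>5]
(A,Q): not NE [P1→B gives 8>2; P2→S gives 6>1]
(A,R): not NE [P1→C gives 8>3; P2→S gives 6>1]
(A,S): not NE [P1→C gives 6>1]
(B,P): not NE [P1→C gives 6>5; P2→Q gives 10>9]
(B,Q): NE
(B,R): not NE [P1→C gives 8>0; P2→Q gives 10>9]
(B,S): not NE [P1→C gives 6>0; P2→Q gives 10>0]
(C,P): not NE [P2→Q gives 10>9]
(C,Q): not NE [P1→B gives 8>6]
(C,R): not NE [P2→Q gives 10>1]
(C,S): not NE [P2→Q gives 10>1]

PSNE = {(B,Q)}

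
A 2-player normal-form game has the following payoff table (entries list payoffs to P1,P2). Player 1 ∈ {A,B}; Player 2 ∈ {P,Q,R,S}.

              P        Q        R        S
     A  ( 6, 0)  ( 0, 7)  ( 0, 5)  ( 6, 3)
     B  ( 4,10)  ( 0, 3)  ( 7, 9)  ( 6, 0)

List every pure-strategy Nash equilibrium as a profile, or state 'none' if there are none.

NE set: (A,Q)

(A,P): not NE [P2→Q gives 7>0]
(A,Q): NE
(A,R): not NE [P1→B gives 7>0; P2→Q gives 7>5]
(A,S): not NE [P2→Q gives 7>3]
(B,P): not NE [P1→A gives 6>4]
(B,Q): not NE [P2→P gives 10>3]
(B,R): not NE [P2→P gives 10>9]
(B,S): not NE [P2→P gives 10>0]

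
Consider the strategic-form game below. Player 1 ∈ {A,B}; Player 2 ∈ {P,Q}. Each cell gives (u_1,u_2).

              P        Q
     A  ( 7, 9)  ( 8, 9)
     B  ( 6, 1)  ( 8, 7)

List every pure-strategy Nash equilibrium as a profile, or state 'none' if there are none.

NE set: (A,P), (A,Q), (B,Q)

(A,P): NE
(A,Q): NE
(B,P): not NE [P1→A gives 7>6; P2→Q gives 7>1]
(B,Q): NE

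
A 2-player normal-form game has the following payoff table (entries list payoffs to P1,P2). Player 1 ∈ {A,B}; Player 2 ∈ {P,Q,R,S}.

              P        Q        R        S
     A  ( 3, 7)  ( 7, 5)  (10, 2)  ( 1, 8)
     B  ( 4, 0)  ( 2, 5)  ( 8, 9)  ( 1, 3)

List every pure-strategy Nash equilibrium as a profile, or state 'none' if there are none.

Nash profiles: (A,S)

(A,P): not NE [P1→B gives 4>3; P2→S gives 8>7]
(A,Q): not NE [P2→S gives 8>5]
(A,R): not NE [P2→S gives 8>2]
(A,S): NE
(B,P): not NE [P2→R gives 9>0]
(B,Q): not NE [P1→A gives 7>2; P2→R gives 9>5]
(B,R): not NE [P1→A gives 10>8]
(B,S): not NE [P2→R gives 9>3]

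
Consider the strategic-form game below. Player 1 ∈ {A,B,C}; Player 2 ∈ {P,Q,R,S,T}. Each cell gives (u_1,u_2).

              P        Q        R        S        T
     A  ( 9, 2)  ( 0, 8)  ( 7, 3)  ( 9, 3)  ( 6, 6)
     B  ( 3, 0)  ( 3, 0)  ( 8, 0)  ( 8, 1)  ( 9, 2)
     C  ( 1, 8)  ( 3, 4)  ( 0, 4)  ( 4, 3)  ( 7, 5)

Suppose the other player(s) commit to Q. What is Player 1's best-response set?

u_1(A vs Q) = 0
u_1(B vs Q) = 3
u_1(C vs Q) = 3
max payoff 3 at {B,C}

P1 best: {B,C}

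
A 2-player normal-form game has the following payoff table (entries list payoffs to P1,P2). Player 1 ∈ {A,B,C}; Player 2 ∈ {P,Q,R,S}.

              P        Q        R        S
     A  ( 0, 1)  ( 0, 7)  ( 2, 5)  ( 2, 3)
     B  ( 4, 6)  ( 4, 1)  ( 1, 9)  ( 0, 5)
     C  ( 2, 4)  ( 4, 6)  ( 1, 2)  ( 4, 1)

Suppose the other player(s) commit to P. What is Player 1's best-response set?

P1 best: {B}

u_1(A vs P) = 0
u_1(B vs P) = 4
u_1(C vs P) = 2
max payoff 4 at {B}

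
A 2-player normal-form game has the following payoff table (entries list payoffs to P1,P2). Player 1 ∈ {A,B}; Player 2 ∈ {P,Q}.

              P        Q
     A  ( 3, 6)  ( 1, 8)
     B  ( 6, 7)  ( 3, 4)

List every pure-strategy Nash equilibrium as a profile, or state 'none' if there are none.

PSNE = {(B,P)}

(A,P): not NE [P1→B gives 6>3; P2→Q gives 8>6]
(A,Q): not NE [P1→B gives 3>1]
(B,P): NE
(B,Q): not NE [P2→P gives 7>4]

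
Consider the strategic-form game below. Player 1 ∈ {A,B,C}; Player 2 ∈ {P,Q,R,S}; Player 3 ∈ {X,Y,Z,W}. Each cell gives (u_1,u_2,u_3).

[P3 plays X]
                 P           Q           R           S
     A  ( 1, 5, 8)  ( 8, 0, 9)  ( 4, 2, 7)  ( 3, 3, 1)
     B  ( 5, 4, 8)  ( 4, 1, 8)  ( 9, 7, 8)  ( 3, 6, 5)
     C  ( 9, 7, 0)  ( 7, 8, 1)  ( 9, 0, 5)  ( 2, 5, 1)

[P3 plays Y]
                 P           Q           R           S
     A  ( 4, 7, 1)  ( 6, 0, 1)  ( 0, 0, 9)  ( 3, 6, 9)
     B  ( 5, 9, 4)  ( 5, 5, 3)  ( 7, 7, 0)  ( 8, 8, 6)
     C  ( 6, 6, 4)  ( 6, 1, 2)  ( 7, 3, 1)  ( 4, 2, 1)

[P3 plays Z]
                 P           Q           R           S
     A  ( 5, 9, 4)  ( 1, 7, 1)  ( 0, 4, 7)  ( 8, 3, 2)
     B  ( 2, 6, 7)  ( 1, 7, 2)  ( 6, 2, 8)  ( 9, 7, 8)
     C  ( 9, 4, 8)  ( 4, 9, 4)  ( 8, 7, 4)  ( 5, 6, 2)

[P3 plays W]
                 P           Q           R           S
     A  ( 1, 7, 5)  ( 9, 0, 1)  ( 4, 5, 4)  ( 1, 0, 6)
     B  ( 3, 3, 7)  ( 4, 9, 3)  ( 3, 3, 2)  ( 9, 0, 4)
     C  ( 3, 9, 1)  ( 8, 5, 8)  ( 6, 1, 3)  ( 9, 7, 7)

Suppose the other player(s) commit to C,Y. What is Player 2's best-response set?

u_2(P vs C,Y) = 6
u_2(Q vs C,Y) = 1
u_2(R vs C,Y) = 3
u_2(S vs C,Y) = 2
max payoff 6 at {P}

BR_2 = {P}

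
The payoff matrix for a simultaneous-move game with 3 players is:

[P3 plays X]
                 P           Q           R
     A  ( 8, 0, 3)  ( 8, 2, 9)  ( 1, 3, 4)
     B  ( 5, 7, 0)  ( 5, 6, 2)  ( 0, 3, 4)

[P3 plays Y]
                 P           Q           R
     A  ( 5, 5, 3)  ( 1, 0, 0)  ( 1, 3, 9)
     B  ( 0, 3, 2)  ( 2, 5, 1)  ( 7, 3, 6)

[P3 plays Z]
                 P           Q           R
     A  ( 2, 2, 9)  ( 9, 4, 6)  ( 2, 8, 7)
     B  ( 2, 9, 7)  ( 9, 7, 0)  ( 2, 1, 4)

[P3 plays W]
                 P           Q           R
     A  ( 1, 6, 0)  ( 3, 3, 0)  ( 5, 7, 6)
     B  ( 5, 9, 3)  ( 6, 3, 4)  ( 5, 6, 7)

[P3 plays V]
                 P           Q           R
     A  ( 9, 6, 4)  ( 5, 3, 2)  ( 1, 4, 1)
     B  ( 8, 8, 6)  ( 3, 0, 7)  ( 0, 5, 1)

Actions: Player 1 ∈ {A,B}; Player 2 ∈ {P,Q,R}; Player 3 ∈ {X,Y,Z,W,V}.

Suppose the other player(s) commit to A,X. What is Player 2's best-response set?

BR_2 = {R}

u_2(P vs A,X) = 0
u_2(Q vs A,X) = 2
u_2(R vs A,X) = 3
max payoff 3 at {R}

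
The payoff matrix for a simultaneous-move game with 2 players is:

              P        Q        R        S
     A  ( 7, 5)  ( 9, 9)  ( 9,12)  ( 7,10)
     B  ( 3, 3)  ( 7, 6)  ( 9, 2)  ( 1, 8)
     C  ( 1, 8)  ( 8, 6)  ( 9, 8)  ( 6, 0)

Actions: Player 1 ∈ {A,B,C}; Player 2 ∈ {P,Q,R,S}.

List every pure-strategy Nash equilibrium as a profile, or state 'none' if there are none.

(A,P): not NE [P2→R gives 12>5]
(A,Q): not NE [P2→R gives 12>9]
(A,R): NE
(A,S): not NE [P2→R gives 12>10]
(B,P): not NE [P1→A gives 7>3; P2→S gives 8>3]
(B,Q): not NE [P1→A gives 9>7; P2→S gives 8>6]
(B,R): not NE [P2→S gives 8>2]
(B,S): not NE [P1→A gives 7>1]
(C,P): not NE [P1→A gives 7>1]
(C,Q): not NE [P1→A gives 9>8; P2→R gives 8>6]
(C,R): NE
(C,S): not NE [P1→A gives 7>6; P2→R gives 8>0]

Nash profiles: (A,R), (C,R)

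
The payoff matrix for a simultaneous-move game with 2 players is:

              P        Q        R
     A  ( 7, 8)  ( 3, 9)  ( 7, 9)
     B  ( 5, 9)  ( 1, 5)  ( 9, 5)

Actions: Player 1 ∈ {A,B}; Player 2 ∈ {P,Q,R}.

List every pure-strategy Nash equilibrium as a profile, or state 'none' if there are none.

Nash profiles: (A,Q)

(A,P): not NE [P2→R gives 9>8]
(A,Q): NE
(A,R): not NE [P1→B gives 9>7]
(B,P): not NE [P1→A gives 7>5]
(B,Q): not NE [P1→A gives 3>1; P2→P gives 9>5]
(B,R): not NE [P2→P gives 9>5]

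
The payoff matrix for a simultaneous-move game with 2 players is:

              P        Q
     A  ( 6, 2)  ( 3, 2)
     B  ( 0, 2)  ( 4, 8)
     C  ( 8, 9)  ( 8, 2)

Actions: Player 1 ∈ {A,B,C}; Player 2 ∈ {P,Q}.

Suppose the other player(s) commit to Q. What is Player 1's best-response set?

u_1(A vs Q) = 3
u_1(B vs Q) = 4
u_1(C vs Q) = 8
max payoff 8 at {C}

P1 best: {C}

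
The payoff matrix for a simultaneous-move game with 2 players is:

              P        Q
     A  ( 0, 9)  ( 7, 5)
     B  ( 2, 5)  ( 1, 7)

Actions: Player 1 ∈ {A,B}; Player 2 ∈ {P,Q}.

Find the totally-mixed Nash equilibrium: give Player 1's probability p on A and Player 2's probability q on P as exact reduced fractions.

P1 indiff ⇒ q·0+(1-q)·7 = q·2+(1-q)·1 ⇒ q(-2) = (1-q)(-6) ⇒ q = 3/4
P2 indiff ⇒ p·9+(1-p)·5 = p·5+(1-p)·7 ⇒ p(4) = (1-p)(2) ⇒ p = 1/3

(p,q) = (1/3, 3/4)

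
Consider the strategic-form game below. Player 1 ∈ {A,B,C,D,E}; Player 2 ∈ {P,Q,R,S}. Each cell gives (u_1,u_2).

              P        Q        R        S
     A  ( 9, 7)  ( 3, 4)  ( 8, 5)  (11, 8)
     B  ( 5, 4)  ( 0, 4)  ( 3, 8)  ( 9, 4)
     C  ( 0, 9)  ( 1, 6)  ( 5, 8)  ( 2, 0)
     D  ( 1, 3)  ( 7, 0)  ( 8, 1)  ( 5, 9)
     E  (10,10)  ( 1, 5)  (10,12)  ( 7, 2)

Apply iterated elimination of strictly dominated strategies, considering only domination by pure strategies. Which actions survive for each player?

P1 drop B (A beats it: P:9>5 Q:3>0 R:8>3 S:11>9)
P1 drop C (A beats it: P:9>0 Q:3>1 R:8>5 S:11>2)
P2 drop Q (P beats it: A:7>4 D:3>0 E:10>5)
P1 drop D (E beats it: P:10>1 R:10>8 S:7>5)
P1→{A,E} P2→{P,R,S}

IESDS → P1:{A,E} P2:{P,R,S}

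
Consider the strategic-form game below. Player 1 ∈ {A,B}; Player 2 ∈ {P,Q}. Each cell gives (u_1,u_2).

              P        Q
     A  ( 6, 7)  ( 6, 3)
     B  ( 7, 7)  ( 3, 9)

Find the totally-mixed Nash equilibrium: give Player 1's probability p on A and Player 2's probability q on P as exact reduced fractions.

p=1/3, q=3/4

P1 indiff ⇒ q·6+(1-q)·6 = q·7+(1-q)·3 ⇒ q(-1) = (1-q)(-3) ⇒ q = 3/4
P2 indiff ⇒ p·7+(1-p)·7 = p·3+(1-p)·9 ⇒ p(4) = (1-p)(2) ⇒ p = 1/3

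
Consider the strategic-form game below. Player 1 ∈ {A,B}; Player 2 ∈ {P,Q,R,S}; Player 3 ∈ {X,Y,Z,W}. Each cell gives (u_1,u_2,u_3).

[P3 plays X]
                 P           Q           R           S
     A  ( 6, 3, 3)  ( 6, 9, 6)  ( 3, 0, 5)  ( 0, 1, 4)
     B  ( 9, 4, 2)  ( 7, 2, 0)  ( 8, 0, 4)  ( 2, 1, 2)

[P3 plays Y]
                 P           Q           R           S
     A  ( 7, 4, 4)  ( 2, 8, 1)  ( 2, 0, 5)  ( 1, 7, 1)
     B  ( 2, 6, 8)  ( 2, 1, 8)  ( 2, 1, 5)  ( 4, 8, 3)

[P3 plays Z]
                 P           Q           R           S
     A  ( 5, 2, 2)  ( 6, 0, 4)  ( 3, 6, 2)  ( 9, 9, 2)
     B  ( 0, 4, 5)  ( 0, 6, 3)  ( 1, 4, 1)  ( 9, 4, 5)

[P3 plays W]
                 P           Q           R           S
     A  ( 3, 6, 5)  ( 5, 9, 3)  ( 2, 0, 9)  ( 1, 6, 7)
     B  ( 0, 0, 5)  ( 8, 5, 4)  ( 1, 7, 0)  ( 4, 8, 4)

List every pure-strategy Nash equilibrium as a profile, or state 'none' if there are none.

PSNE: ∅

(A,P,X): not NE [P1→B gives 9>6; P2→Q gives 9>3; P3→W gives 5>3]
(A,P,Y): not NE [P2→Q gives 8>4; P3→W gives 5>4]
(A,P,Z): not NE [P2→S gives 9>2; P3→W gives 5>2]
(A,P,W): not NE [P2→Q gives 9>6]
(A,Q,X): not NE [P1→B gives 7>6]
(A,Q,Y): not NE [P3→X gives 6>1]
(A,Q,Z): not NE [P2→S gives 9>0; P3→X gives 6>4]
(A,Q,W): not NE [P1→B gives 8>5; P3→X gives 6>3]
(A,R,X): not NE [P1→B gives 8>3; P2→Q gives 9>0; P3→W gives 9>5]
(A,R,Y): not NE [P2→Q gives 8>0; P3→W gives 9>5]
(A,R,Z): not NE [P2→S gives 9>6; P3→W gives 9>2]
(A,R,W): not NE [P2→Q gives 9>0]
(A,S,X): not NE [P1→B gives 2>0; P2→Q gives 9>1; P3→W gives 7>4]
(A,S,Y): not NE [P1→B gives 4>1; P2→Q gives 8>7; P3→W gives 7>1]
(A,S,Z): not NE [P3→W gives 7>2]
(A,S,W): not NE [P1→B gives 4>1; P2→Q gives 9>6]
(B,P,X): not NE [P3→Y gives 8>2]
(B,P,Y): not NE [P1→A gives 7>2; P2→S gives 8>6]
(B,P,Z): not NE [P1→A gives 5>0; P2→Q gives 6>4; P3→Y gives 8>5]
(B,P,W): not NE [P1→A gives 3>0; P2→S gives 8>0; P3→Y gives 8>5]
(B,Q,X): not NE [P2→P gives 4>2; P3→Y gives 8>0]
(B,Q,Y): not NE [P2→S gives 8>1]
(B,Q,Z): not NE [P1→A gives 6>0; P3→Y gives 8>3]
(B,Q,W): not NE [P2→S gives 8>5; P3→Y gives 8>4]
(B,R,X): not NE [P2→P gives 4>0; P3→Y gives 5>4]
(B,R,Y): not NE [P2→S gives 8>1]
(B,R,Z): not NE [P1→A gives 3>1; P2→Q gives 6>4; P3→Y gives 5>1]
(B,R,W): not NE [P1→A gives 2>1; P2→S gives 8>7; P3→Y gives 5>0]
(B,S,X): not NE [P2→P gives 4>1; P3→Z gives 5>2]
(B,S,Y): not NE [P3→Z gives 5>3]
(B,S,Z): not NE [P2→Q gives 6>4]
(B,S,W): not NE [P3→Z gives 5>4]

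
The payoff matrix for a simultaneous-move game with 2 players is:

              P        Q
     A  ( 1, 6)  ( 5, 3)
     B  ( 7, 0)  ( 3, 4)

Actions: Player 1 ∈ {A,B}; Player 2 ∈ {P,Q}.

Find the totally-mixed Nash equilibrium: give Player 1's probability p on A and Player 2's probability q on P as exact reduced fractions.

P1 indiff ⇒ q·1+(1-q)·5 = q·7+(1-q)·3 ⇒ q(-6) = (1-q)(-2) ⇒ q = 1/4
P2 indiff ⇒ p·6+(1-p)·0 = p·3+(1-p)·4 ⇒ p(3) = (1-p)(4) ⇒ p = 4/7

P1 mixes 4/7 on A; P2 mixes 1/4 on P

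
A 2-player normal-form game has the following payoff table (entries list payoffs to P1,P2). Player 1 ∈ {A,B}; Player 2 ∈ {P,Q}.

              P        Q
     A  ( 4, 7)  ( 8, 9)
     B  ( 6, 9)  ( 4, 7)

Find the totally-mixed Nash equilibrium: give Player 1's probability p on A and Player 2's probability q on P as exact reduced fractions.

P1 indiff ⇒ q·4+(1-q)·8 = q·6+(1-q)·4 ⇒ q(-2) = (1-q)(-4) ⇒ q = 2/3
P2 indiff ⇒ p·7+(1-p)·9 = p·9+(1-p)·7 ⇒ p(-2) = (1-p)(-2) ⇒ p = 1/2

P1 mixes 1/2 on A; P2 mixes 2/3 on P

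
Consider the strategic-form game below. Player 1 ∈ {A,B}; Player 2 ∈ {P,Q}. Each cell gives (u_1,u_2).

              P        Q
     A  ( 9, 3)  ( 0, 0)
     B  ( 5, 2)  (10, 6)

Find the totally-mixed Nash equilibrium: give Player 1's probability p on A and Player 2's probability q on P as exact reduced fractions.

p=4/7, q=5/7

P1 indiff ⇒ q·9+(1-q)·0 = q·5+(1-q)·10 ⇒ q(4) = (1-q)(10) ⇒ q = 5/7
P2 indiff ⇒ p·3+(1-p)·2 = p·0+(1-p)·6 ⇒ p(3) = (1-p)(4) ⇒ p = 4/7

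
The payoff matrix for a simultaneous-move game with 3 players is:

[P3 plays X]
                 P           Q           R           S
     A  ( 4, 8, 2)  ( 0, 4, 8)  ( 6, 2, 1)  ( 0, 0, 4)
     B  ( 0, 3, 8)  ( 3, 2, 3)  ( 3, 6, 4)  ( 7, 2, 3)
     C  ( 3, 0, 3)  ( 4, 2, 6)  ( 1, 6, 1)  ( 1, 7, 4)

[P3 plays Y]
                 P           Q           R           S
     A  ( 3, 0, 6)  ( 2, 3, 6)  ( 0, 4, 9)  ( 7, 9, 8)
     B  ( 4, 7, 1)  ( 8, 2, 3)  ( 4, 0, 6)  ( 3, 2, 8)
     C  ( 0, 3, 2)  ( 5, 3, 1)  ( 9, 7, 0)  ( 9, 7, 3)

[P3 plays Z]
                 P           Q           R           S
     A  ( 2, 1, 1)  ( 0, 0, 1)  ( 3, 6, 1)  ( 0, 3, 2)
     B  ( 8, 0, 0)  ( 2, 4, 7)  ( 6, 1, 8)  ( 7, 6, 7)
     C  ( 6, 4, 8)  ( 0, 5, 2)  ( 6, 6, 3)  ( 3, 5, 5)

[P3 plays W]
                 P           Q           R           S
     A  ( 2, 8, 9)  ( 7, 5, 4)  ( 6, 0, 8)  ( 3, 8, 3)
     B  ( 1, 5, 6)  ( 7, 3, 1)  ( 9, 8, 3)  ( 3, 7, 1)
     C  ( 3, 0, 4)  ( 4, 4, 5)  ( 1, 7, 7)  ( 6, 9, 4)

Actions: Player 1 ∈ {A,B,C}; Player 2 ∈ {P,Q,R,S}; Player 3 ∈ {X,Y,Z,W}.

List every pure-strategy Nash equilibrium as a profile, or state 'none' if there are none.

(A,P,X): not NE [P3→W gives 9>2]
(A,P,Y): not NE [P1→B gives 4>3; P2→S gives 9>0; P3→W gives 9>6]
(A,P,Z): not NE [P1→B gives 8>2; P2→R gives 6>1; P3→W gives 9>1]
(A,P,W): not NE [P1→C gives 3>2]
(A,Q,X): not NE [P1→C gives 4>0; P2→P gives 8>4]
(A,Q,Y): not NE [P1→B gives 8>2; P2→S gives 9>3; P3→X gives 8>6]
(A,Q,Z): not NE [P1→B gives 2>0; P2→R gives 6>0; P3→X gives 8>1]
(A,Q,W): not NE [P2→S gives 8>5; P3→X gives 8>4]
(A,R,X): not NE [P2→P gives 8>2; P3→Y gives 9>1]
(A,R,Y): not NE [P1→C gives 9>0; P2→S gives 9>4]
(A,R,Z): not NE [P1→C gives 6>3; P3→Y gives 9>1]
(A,R,W): not NE [P1→B gives 9>6; P2→S gives 8>0; P3→Y gives 9>8]
(A,S,X): not NE [P1→B gives 7>0; P2→P gives 8>0; P3→Y gives 8>4]
(A,S,Y): not NE [P1→C gives 9>7]
(A,S,Z): not NE [P1→B gives 7>0; P2→R gives 6>3; P3→Y gives 8>2]
(A,S,W): not NE [P1→C gives 6>3; P3→Y gives 8>3]
(B,P,X): not NE [P1→A gives 4>0; P2→R gives 6>3]
(B,P,Y): not NE [P3→X gives 8>1]
(B,P,Z): not NE [P2→S gives 6>0; P3→X gives 8>0]
(B,P,W): not NE [P1→C gives 3>1; P2→R gives 8>5; P3→X gives 8>6]
(B,Q,X): not NE [P1→C gives 4>3; P2→R gives 6>2; P3→Z gives 7>3]
(B,Q,Y): not NE [P2→P gives 7>2; P3→Z gives 7>3]
(B,Q,Z): not NE [P2→S gives 6>4]
(B,Q,W): not NE [P2→R gives 8>3; P3→Z gives 7>1]
(B,R,X): not NE [P1→A gives 6>3; P3→Z gives 8>4]
(B,R,Y): not NE [P1→C gives 9>4; P2→P gives 7>0; P3→Z gives 8>6]
(B,R,Z): not NE [P2→S gives 6>1]
(B,R,W): not NE [P3→Z gives 8>3]
(B,S,X): not NE [P2→R gives 6>2; P3→Y gives 8>3]
(B,S,Y): not NE [P1→C gives 9>3; P2→P gives 7>2]
(B,S,Z): not NE [P3→Y gives 8>7]
(B,S,W): not NE [P1→C gives 6>3; P2→R gives 8>7; P3→Y gives 8>1]
(C,P,X): not NE [P1→A gives 4>3; P2→S gives 7>0; P3→Z gives 8>3]
(C,P,Y): not NE [P1→B gives 4>0; P2→S gives 7>3; P3→Z gives 8>2]
(C,P,Z): not NE [P1→B gives 8>6; P2→R gives 6>4]
(C,P,W): not NE [P2→S gives 9>0; P3→Z gives 8>4]
(C,Q,X): not NE [P2→S gives 7>2]
(C,Q,Y): not NE [P1→B gives 8>5; P2→S gives 7>3; P3→X gives 6>1]
(C,Q,Z): not NE [P1→B gives 2>0; P2→R gives 6>5; P3→X gives 6>2]
(C,Q,W): not NE [P1→B gives 7>4; P2→S gives 9>4; P3→X gives 6>5]
(C,R,X): not NE [P1→A gives 6>1; P2→S gives 7>6; P3→W gives 7>1]
(C,R,Y): not NE [P3→W gives 7>0]
(C,R,Z): not NE [P3→W gives 7>3]
(C,R,W): not NE [P1→B gives 9>1; P2→S gives 9>7]
(C,S,X): not NE [P1→B gives 7>1; P3→Z gives 5>4]
(C,S,Y): not NE [P3→Z gives 5>3]
(C,S,Z): not NE [P1→B gives 7>3; P2→R gives 6>5]
(C,S,W): not NE [P3→Z gives 5>4]

No pure NE.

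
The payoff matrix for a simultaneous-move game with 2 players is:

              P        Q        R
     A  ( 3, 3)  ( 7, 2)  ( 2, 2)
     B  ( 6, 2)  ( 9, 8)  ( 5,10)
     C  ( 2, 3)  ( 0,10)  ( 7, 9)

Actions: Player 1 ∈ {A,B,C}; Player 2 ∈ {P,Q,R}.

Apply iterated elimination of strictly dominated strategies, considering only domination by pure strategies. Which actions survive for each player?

P1 drop A (B beats it: P:6>3 Q:9>7 R:5>2)
P2 drop P (Q beats it: B:8>2 C:10>3)
P1→{B,C} P2→{Q,R}

Survivors P1:{B,C} P2:{Q,R}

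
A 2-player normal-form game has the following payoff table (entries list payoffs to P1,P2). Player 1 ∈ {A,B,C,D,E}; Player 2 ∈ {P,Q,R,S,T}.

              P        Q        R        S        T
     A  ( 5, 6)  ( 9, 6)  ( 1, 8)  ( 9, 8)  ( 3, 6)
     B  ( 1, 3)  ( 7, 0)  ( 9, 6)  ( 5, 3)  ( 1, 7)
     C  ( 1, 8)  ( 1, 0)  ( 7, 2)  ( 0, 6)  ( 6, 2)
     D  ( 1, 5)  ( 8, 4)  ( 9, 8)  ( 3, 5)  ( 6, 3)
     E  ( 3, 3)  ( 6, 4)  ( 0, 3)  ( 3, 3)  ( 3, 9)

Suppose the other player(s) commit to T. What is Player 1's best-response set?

u_1(A vs T) = 3
u_1(B vs T) = 1
u_1(C vs T) = 6
u_1(D vs T) = 6
u_1(E vs T) = 3
max payoff 6 at {C,D}

P1 best: {C,D}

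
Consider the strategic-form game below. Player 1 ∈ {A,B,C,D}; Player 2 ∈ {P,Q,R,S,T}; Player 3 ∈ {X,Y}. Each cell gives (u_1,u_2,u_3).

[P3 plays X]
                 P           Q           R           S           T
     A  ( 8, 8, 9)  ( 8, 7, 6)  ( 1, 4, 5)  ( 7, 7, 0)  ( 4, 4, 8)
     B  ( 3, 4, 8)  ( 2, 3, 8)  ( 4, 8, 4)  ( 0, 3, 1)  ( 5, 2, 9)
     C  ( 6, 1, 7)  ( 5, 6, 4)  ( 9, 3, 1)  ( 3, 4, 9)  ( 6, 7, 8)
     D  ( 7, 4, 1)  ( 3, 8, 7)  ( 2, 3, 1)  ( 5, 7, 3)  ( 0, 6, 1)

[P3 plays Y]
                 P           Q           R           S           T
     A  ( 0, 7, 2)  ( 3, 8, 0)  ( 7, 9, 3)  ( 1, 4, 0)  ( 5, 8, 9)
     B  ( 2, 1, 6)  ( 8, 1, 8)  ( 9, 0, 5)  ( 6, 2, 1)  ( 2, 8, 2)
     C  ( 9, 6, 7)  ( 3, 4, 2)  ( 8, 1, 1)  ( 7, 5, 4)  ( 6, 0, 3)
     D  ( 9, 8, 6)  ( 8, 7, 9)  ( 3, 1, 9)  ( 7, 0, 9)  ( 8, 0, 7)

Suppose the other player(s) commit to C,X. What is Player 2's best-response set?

u_2(P vs C,X) = 1
u_2(Q vs C,X) = 6
u_2(R vs C,X) = 3
u_2(S vs C,X) = 4
u_2(T vs C,X) = 7
max payoff 7 at {T}

argmax u_2 = {T}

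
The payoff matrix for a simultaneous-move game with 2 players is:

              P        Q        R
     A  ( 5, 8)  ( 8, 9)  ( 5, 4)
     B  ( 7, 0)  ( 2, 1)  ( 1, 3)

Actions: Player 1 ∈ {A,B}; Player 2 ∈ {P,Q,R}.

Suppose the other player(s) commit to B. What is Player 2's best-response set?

u_2(P vs B) = 0
u_2(Q vs B) = 1
u_2(R vs B) = 3
max payoff 3 at {R}

P2 best: {R}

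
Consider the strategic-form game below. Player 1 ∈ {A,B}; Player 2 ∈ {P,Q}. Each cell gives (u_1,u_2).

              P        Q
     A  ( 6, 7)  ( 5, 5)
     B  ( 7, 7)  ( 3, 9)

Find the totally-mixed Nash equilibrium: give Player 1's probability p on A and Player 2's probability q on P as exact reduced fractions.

(p,q) = (1/2, 2/3)

P1 indiff ⇒ q·6+(1-q)·5 = q·7+(1-q)·3 ⇒ q(-1) = (1-q)(-2) ⇒ q = 2/3
P2 indiff ⇒ p·7+(1-p)·7 = p·5+(1-p)·9 ⇒ p(2) = (1-p)(2) ⇒ p = 1/2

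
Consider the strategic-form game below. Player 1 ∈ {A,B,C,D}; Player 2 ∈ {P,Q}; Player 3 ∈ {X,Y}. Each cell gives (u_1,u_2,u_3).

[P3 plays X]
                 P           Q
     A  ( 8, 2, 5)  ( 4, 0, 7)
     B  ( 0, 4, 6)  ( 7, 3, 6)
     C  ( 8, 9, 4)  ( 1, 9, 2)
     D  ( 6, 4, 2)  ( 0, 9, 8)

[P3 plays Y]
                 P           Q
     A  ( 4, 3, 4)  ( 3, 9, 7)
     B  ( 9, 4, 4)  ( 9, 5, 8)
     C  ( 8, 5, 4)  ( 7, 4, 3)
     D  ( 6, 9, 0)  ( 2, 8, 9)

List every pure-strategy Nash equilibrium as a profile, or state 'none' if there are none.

NE set: (A,P,X), (B,Q,Y), (C,P,X)

(A,P,X): NE
(A,P,Y): not NE [P1→B gives 9>4; P2→Q gives 9>3; P3→X gives 5>4]
(A,Q,X): not NE [P1→B gives 7>4; P2→P gives 2>0]
(A,Q,Y): not NE [P1→B gives 9>3]
(B,P,X): not NE [P1→C gives 8>0]
(B,P,Y): not NE [P2→Q gives 5>4; P3→X gives 6>4]
(B,Q,X): not NE [P2→P gives 4>3; P3→Y gives 8>6]
(B,Q,Y): NE
(C,P,X): NE
(C,P,Y): not NE [P1→B gives 9>8]
(C,Q,X): not NE [P1→B gives 7>1; P3→Y gives 3>2]
(C,Q,Y): not NE [P1→B gives 9>7; P2→P gives 5>4]
(D,P,X): not NE [P1→C gives 8>6; P2→Q gives 9>4]
(D,P,Y): not NE [P1→B gives 9>6; P3→X gives 2>0]
(D,Q,X): not NE [P1→B gives 7>0; P3→Y gives 9>8]
(D,Q,Y): not NE [P1→B gives 9>2; P2→P gives 9>8]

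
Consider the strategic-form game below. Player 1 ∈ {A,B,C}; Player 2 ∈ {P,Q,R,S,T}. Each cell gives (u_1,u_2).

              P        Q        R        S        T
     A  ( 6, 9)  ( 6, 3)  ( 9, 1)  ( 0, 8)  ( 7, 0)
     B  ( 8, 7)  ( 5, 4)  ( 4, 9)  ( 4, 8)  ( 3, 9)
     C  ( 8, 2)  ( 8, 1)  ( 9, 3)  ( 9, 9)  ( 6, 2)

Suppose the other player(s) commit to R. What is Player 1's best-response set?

P1 best: {A,C}

u_1(A vs R) = 9
u_1(B vs R) = 4
u_1(C vs R) = 9
max payoff 9 at {A,C}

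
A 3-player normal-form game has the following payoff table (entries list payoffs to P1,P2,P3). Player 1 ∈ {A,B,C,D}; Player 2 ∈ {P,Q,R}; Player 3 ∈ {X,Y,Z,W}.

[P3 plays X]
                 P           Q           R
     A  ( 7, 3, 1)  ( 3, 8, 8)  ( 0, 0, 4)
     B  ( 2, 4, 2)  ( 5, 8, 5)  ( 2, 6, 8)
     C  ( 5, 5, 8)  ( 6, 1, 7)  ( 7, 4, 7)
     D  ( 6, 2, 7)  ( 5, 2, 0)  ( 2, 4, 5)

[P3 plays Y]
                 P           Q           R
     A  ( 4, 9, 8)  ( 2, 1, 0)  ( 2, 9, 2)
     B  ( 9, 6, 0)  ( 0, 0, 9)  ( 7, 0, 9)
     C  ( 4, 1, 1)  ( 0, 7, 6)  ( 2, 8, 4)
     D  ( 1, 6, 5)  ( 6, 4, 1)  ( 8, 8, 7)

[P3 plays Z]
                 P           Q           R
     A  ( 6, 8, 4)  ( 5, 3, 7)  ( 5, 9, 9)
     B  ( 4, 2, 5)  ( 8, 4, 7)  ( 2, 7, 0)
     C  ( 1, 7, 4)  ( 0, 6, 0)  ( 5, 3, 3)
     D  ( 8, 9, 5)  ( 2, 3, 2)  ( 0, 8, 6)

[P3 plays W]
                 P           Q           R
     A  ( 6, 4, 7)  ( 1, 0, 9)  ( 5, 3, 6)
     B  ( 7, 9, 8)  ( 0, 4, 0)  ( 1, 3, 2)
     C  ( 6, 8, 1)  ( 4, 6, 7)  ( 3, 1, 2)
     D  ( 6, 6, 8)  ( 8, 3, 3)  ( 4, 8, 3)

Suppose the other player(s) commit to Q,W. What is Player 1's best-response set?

u_1(A vs Q,W) = 1
u_1(B vs Q,W) = 0
u_1(C vs Q,W) = 4
u_1(D vs Q,W) = 8
max payoff 8 at {D}

BR_1 = {D}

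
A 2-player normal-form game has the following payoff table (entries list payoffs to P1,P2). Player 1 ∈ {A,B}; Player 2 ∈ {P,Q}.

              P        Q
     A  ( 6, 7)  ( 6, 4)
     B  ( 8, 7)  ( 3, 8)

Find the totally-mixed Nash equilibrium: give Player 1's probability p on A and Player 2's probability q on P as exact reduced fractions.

(p,q) = (1/4, 3/5)

P1 indiff ⇒ q·6+(1-q)·6 = q·8+(1-q)·3 ⇒ q(-2) = (1-q)(-3) ⇒ q = 3/5
P2 indiff ⇒ p·7+(1-p)·7 = p·4+(1-p)·8 ⇒ p(3) = (1-p)(1) ⇒ p = 1/4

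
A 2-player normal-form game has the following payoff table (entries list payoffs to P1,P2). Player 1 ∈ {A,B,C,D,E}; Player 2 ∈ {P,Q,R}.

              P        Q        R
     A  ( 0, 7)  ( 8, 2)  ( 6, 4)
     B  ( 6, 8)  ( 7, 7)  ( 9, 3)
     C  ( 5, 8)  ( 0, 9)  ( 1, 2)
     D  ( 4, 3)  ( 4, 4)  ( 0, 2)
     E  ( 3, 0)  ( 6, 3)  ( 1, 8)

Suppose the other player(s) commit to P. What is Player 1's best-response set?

u_1(A vs P) = 0
u_1(B vs P) = 6
u_1(C vs P) = 5
u_1(D vs P) = 4
u_1(E vs P) = 3
max payoff 6 at {B}

argmax u_1 = {B}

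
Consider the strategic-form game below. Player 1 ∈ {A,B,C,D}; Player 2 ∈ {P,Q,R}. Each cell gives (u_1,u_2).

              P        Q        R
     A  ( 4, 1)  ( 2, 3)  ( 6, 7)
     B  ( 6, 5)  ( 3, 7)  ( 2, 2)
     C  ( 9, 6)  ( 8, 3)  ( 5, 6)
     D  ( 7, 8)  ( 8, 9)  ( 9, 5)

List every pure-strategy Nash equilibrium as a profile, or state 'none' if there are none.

NE set: (C,P), (D,Q)

(A,P): not NE [P1→C gives 9>4; P2→R gives 7>1]
(A,Q): not NE [P1→D gives 8>2; P2→R gives 7>3]
(A,R): not NE [P1→D gives 9>6]
(B,P): not NE [P1→C gives 9>6; P2→Q gives 7>5]
(B,Q): not NE [P1→D gives 8>3]
(B,R): not NE [P1→D gives 9>2; P2→Q gives 7>2]
(C,P): NE
(C,Q): not NE [P2→R gives 6>3]
(C,R): not NE [P1→D gives 9>5]
(D,P): not NE [P1→C gives 9>7; P2→Q gives 9>8]
(D,Q): NE
(D,R): not NE [P2→Q gives 9>5]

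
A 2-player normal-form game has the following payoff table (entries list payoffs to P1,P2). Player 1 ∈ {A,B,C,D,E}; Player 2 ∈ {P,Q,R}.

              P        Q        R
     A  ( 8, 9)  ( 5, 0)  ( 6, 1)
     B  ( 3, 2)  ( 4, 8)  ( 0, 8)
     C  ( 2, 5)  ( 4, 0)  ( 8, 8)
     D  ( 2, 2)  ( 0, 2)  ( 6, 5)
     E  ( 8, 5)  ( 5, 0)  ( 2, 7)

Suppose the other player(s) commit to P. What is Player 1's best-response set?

u_1(A vs P) = 8
u_1(B vs P) = 3
u_1(C vs P) = 2
u_1(D vs P) = 2
u_1(E vs P) = 8
max payoff 8 at {A,E}

P1 best: {A,E}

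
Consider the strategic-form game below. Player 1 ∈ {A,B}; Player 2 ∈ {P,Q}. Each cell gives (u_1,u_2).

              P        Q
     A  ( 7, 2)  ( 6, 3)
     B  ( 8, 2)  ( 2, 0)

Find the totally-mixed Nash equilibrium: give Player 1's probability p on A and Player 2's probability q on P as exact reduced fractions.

p=2/3, q=4/5

P1 indiff ⇒ q·7+(1-q)·6 = q·8+(1-q)·2 ⇒ q(-1) = (1-q)(-4) ⇒ q = 4/5
P2 indiff ⇒ p·2+(1-p)·2 = p·3+(1-p)·0 ⇒ p(-1) = (1-p)(-2) ⇒ p = 2/3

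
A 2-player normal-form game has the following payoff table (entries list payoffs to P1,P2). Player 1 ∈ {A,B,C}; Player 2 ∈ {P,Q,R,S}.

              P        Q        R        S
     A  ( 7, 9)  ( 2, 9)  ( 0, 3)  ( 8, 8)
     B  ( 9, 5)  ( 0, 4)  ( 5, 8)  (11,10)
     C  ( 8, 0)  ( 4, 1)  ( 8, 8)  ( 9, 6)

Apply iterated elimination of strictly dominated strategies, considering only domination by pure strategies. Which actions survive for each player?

P1 drop A (C beats it: P:8>7 Q:4>2 R:8>0 S:9>8)
P2 drop P (R beats it: B:8>5 C:8>0)
P2 drop Q (R beats it: B:8>4 C:8>1)
P1→{B,C} P2→{R,S}

IESDS → P1:{B,C} P2:{R,S}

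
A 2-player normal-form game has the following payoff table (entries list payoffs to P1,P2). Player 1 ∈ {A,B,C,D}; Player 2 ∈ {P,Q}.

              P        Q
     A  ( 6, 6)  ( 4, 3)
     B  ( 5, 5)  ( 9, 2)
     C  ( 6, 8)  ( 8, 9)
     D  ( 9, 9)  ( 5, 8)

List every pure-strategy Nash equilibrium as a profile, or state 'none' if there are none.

PSNE = {(D,P)}

(A,P): not NE [P1→D gives 9>6]
(A,Q): not NE [P1→B gives 9>4; P2→P gives 6>3]
(B,P): not NE [P1→D gives 9>5]
(B,Q): not NE [P2→P gives 5>2]
(C,P): not NE [P1→D gives 9>6; P2→Q gives 9>8]
(C,Q): not NE [P1→B gives 9>8]
(D,P): NE
(D,Q): not NE [P1→B gives 9>5; P2→P gives 9>8]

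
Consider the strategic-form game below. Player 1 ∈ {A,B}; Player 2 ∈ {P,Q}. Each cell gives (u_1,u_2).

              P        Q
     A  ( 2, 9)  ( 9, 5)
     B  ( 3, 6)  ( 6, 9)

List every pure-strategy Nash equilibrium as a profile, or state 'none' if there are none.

No pure NE.

(A,P): not NE [P1→B gives 3>2]
(A,Q): not NE [P2→P gives 9>5]
(B,P): not NE [P2→Q gives 9>6]
(B,Q): not NE [P1→A gives 9>6]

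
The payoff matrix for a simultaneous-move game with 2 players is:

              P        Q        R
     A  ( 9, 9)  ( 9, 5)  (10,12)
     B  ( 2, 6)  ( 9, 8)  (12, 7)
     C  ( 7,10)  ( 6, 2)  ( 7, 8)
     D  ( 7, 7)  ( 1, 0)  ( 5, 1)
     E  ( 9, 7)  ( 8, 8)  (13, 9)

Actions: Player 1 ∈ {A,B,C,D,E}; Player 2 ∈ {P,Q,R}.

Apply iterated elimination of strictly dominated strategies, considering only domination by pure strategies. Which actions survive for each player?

P1 drop C (A beats it: P:9>7 Q:9>6 R:10>7)
P1 drop D (A beats it: P:9>7 Q:9>1 R:10>5)
P2 drop P (R beats it: A:12>9 B:7>6 E:9>7)
P1→{A,B,E} P2→{Q,R}

IESDS → P1:{A,B,E} P2:{Q,R}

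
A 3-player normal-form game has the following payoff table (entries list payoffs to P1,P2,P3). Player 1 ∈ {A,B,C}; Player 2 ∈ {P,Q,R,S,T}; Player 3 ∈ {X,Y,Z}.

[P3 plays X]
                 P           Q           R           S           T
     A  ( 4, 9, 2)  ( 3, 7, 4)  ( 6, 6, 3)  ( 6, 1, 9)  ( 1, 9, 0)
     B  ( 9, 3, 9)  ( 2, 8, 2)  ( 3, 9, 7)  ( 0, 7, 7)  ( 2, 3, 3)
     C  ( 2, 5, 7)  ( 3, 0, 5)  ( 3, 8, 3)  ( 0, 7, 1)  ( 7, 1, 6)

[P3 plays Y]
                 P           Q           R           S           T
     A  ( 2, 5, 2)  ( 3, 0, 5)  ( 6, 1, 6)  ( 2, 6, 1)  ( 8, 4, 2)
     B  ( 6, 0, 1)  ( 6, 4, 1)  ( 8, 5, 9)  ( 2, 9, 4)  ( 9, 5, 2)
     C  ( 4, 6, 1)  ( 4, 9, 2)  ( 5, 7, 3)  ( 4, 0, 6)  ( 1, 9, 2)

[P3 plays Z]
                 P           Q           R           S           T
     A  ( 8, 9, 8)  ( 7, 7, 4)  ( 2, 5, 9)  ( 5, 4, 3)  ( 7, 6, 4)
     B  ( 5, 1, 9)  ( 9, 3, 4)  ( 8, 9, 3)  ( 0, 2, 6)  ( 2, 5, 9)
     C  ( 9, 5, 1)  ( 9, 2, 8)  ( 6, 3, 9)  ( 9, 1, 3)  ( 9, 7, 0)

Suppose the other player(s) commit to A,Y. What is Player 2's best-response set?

BR_2 = {S}

u_2(P vs A,Y) = 5
u_2(Q vs A,Y) = 0
u_2(R vs A,Y) = 1
u_2(S vs A,Y) = 6
u_2(T vs A,Y) = 4
max payoff 6 at {S}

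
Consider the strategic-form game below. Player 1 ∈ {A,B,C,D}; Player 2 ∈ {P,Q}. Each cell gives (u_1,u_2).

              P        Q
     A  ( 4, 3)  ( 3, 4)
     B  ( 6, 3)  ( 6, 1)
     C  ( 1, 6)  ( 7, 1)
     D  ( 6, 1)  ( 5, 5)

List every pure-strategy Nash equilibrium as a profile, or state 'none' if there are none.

PSNE = {(B,P)}

(A,P): not NE [P1→D gives 6>4; P2→Q gives 4>3]
(A,Q): not NE [P1→C gives 7>3]
(B,P): NE
(B,Q): not NE [P1→C gives 7>6; P2→P gives 3>1]
(C,P): not NE [P1→D gives 6>1]
(C,Q): not NE [P2→P gives 6>1]
(D,P): not NE [P2→Q gives 5>1]
(D,Q): not NE [P1→C gives 7>5]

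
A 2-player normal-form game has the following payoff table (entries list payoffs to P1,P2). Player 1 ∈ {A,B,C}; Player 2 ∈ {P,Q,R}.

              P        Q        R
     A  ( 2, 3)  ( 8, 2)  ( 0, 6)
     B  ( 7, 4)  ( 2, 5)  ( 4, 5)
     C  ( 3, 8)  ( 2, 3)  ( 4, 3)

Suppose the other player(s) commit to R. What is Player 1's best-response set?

u_1(A vs R) = 0
u_1(B vs R) = 4
u_1(C vs R) = 4
max payoff 4 at {B,C}

P1 best: {B,C}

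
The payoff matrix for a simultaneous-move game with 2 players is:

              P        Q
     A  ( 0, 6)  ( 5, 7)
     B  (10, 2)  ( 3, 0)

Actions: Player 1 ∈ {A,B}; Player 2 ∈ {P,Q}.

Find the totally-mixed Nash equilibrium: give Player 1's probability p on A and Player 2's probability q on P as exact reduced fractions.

(p,q) = (2/3, 1/6)

P1 indiff ⇒ q·0+(1-q)·5 = q·10+(1-q)·3 ⇒ q(-10) = (1-q)(-2) ⇒ q = 1/6
P2 indiff ⇒ p·6+(1-p)·2 = p·7+(1-p)·0 ⇒ p(-1) = (1-p)(-2) ⇒ p = 2/3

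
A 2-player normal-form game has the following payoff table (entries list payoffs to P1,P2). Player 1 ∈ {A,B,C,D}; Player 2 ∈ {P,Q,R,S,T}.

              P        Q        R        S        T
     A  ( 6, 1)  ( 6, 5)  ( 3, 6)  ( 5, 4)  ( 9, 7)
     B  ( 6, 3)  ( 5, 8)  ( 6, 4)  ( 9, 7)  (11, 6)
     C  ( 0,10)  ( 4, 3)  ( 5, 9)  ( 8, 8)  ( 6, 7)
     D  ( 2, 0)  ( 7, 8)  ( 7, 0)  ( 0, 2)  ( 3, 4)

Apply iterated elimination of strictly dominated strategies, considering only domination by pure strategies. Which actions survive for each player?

Remaining: P1:{A,B,D} P2:{Q,T}

P1 drop C (B beats it: P:6>0 Q:5>4 R:6>5 S:9>8 T:11>6)
P2 drop P (Q beats it: A:5>1 B:8>3 D:8>0)
P2 drop R (T beats it: A:7>6 B:6>4 D:4>0)
P2 drop S (Q beats it: A:5>4 B:8>7 D:8>2)
P1→{A,B,D} P2→{Q,T}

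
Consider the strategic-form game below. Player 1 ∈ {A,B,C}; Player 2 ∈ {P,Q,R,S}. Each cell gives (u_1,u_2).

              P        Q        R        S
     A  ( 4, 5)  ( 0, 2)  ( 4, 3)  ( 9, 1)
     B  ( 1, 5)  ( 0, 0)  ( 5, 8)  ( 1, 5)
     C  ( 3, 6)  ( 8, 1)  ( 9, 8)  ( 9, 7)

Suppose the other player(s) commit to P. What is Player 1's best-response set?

u_1(A vs P) = 4
u_1(B vs P) = 1
u_1(C vs P) = 3
max payoff 4 at {A}

argmax u_1 = {A}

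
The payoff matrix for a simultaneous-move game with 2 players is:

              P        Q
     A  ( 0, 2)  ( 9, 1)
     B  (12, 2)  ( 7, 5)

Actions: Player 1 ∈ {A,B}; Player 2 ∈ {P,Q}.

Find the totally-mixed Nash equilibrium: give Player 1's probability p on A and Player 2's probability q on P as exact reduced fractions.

P1 indiff ⇒ q·0+(1-q)·9 = q·12+(1-q)·7 ⇒ q(-12) = (1-q)(-2) ⇒ q = 1/7
P2 indiff ⇒ p·2+(1-p)·2 = p·1+(1-p)·5 ⇒ p(1) = (1-p)(3) ⇒ p = 3/4

P1 mixes 3/4 on A; P2 mixes 1/7 on P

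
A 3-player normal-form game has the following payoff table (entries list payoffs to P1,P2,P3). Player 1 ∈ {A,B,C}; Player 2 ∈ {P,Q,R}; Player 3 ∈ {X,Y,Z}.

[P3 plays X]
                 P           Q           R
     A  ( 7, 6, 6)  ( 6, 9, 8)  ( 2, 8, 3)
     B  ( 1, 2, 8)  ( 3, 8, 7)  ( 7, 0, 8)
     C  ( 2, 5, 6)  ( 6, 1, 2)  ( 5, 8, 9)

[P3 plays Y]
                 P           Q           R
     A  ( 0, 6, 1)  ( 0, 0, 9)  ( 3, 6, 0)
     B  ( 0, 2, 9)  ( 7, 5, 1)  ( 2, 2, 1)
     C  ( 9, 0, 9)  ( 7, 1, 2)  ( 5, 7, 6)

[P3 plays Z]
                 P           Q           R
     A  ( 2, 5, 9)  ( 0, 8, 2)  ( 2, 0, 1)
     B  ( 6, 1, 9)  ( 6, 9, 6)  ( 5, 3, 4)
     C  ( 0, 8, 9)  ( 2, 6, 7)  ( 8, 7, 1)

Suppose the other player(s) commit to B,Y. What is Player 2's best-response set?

u_2(P vs B,Y) = 2
u_2(Q vs B,Y) = 5
u_2(R vs B,Y) = 2
max payoff 5 at {Q}

BR_2 = {Q}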